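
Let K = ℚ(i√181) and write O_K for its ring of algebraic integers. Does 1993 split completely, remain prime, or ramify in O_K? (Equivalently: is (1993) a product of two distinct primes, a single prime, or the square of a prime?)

p is inert

-181 mod 4 = 3, hence disc K = 4·(-181) = -724 and O_K = ℤ[√-181].
disc(K) = -724 is not divisible by 1993; 1993 is unramified.
(-181/1993) = 1812^996 mod 1993 = 1992, giving Legendre symbol -1.
Legendre symbol -1 ⇒ 1993 is inert.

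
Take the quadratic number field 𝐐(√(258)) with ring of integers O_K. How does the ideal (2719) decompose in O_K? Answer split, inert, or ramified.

split

d = 258 ≡ 2 (mod 4), so O_K = ℤ[√258] and disc(K) = 4d = 1032.
disc(K) = 1032 is not divisible by 2719; 2719 is unramified.
Compute (258/2719) via Euler: 258^((2719-1)/2) mod 2719 = 1, so (258/2719) = 1.
(258/2719) = 1, so 2719 splits.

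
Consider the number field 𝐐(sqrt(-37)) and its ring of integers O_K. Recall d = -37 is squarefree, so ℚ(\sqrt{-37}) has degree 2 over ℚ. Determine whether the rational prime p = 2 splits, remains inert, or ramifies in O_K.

p ramifies

-37 mod 4 = 3, hence disc K = 4·(-37) = -148 and O_K = ℤ[√-37].
Ramification test: 2 | -148. The prime 2 ramifies in K.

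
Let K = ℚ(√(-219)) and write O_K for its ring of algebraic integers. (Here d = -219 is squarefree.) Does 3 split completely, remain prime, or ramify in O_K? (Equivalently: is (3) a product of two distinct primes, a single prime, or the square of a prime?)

Since -219 ≡ 1 mod 4, the ring of integers is ℤ[(1+√-219)/2] with discriminant -219.
Ramification test: 3 | -219. The prime 3 ramifies in K.

ramified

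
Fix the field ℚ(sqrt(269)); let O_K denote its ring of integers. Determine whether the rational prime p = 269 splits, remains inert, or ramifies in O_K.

Since 269 ≡ 1 mod 4, the ring of integers is ℤ[(1+√269)/2] with discriminant 269.
Ramification test: 269 | 269. The prime 269 ramifies in K.

269 is ramified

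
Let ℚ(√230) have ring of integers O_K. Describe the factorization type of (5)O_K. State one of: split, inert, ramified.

ramifies in O_K

d = 230 ≡ 2 (mod 4), so O_K = ℤ[√230] and disc(K) = 4d = 920.
5 divides disc(K) = 920, so 5 ramifies.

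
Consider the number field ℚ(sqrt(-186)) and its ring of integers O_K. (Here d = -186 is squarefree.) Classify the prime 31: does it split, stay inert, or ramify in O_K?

Since -186 ≢ 1 mod 4, the ring of integers is ℤ[√-186] with discriminant 4·(-186) = -744.
Ramification test: 31 | -744. The prime 31 ramifies in K.

ramifies in O_K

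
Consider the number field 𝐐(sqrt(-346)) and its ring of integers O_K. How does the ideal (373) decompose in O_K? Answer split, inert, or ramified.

splits completely

Since -346 ≢ 1 mod 4, the ring of integers is ℤ[√-346] with discriminant 4·(-346) = -1384.
373 ∤ -1384, so 373 is unramified.
Euler's criterion: (-346)^186 mod 373 = 1. Thus (-346|373) = 1.
Legendre symbol 1 ⇒ 373 is split.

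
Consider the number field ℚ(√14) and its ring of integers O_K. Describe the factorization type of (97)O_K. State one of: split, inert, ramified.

remains prime (inert)

Since 14 ≢ 1 mod 4, the ring of integers is ℤ[√14] with discriminant 4·14 = 56.
97 ∤ 56, so 97 is unramified.
Legendre symbol by Euler's criterion: (14/97) ≡ 14^48 ≡ 96 (mod 97), i.e. (14/97) = -1.
Legendre symbol -1 ⇒ 97 is inert.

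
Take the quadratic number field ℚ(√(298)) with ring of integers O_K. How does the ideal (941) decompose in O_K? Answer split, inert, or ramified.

inert — (941) stays prime in O_K

Since 298 ≢ 1 mod 4, the ring of integers is ℤ[√298] with discriminant 4·298 = 1192.
941 ∤ 1192, so 941 is unramified.
Euler's criterion: 298^470 mod 941 = 940. Thus (298|941) = -1.
Legendre symbol -1 ⇒ 941 is inert.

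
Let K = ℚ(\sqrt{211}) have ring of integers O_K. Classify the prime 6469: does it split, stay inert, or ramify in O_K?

d = 211 ≡ 3 (mod 4), so O_K = ℤ[√211] and disc(K) = 4d = 844.
disc(K) = 844 is not divisible by 6469; 6469 is unramified.
Euler's criterion: 211^3234 mod 6469 = 1. Thus (211|6469) = 1.
Legendre symbol 1 ⇒ 6469 is split.

6469 splits in O_K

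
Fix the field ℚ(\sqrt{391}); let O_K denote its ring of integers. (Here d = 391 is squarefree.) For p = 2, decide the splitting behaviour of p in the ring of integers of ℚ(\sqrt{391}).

d = 391 ≡ 3 (mod 4), so O_K = ℤ[√391] and disc(K) = 4d = 1564.
2 divides disc(K) = 1564, so 2 ramifies.

2 is ramified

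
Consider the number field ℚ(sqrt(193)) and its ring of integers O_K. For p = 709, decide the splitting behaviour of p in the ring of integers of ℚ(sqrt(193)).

p splits

193 mod 4 = 1, hence disc K = 193 and O_K = ℤ[(1+√193)/2].
709 ∤ 193, so 709 is unramified.
(193/709) = 193^354 mod 709 = 1, giving Legendre symbol 1.
d is a quadratic residue mod p, hence 709 splits in O_K.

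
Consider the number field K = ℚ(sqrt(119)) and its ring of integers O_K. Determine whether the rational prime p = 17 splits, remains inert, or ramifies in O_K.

p ramifies

119 mod 4 = 3, hence disc K = 4·119 = 476 and O_K = ℤ[√119].
Ramification test: 17 | 476. The prime 17 ramifies in K.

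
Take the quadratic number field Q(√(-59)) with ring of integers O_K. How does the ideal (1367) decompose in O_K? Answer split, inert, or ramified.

inert — (1367) stays prime in O_K

d = -59 ≡ 1 (mod 4), so O_K = ℤ[(1+√-59)/2] and disc(K) = d = -59.
1367 ∤ -59, so 1367 is unramified.
Legendre symbol by Euler's criterion: (-59/1367) ≡ (-59)^683 ≡ 1366 (mod 1367), i.e. (-59/1367) = -1.
Legendre symbol -1 ⇒ 1367 is inert.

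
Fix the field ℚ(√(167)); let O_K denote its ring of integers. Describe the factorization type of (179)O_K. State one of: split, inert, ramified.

167 mod 4 = 3, hence disc K = 4·167 = 668 and O_K = ℤ[√167].
179 ∤ 668, so 179 is unramified.
Compute (167/179) via Euler: 167^((179-1)/2) mod 179 = 178, so (167/179) = -1.
d is a non-residue mod p, hence 179 remains inert in O_K.

inert — (179) stays prime in O_K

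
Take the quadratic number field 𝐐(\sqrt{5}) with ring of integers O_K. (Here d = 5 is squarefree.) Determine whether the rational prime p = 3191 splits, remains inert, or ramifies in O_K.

split — (3191) = 𝔭₁𝔭₂ with 𝔭₁ ≠ 𝔭₂

d = 5 ≡ 1 (mod 4), so O_K = ℤ[(1+√5)/2] and disc(K) = d = 5.
disc(K) = 5 is not divisible by 3191; 3191 is unramified.
Compute (5/3191) via Euler: 5^((3191-1)/2) mod 3191 = 1, so (5/3191) = 1.
(5/3191) = 1, so 3191 splits.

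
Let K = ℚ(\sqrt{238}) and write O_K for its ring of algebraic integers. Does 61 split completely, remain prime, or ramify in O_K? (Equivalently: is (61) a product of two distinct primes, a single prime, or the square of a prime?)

Since 238 ≢ 1 mod 4, the ring of integers is ℤ[√238] with discriminant 4·238 = 952.
disc(K) = 952 is not divisible by 61; 61 is unramified.
Legendre symbol by Euler's criterion: (238/61) ≡ 238^30 ≡ 60 (mod 61), i.e. (238/61) = -1.
d is a non-residue mod p, hence 61 remains inert in O_K.

inert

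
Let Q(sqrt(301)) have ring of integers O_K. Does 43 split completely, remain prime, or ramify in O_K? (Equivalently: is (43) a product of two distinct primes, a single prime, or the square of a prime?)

ramified

301 mod 4 = 1, hence disc K = 301 and O_K = ℤ[(1+√301)/2].
disc(K) = 301 = 43·7, so p = 43 is ramified.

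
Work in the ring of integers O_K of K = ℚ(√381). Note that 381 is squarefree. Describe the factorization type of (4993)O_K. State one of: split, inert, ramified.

4993 remains inert

Since 381 ≡ 1 mod 4, the ring of integers is ℤ[(1+√381)/2] with discriminant 381.
4993 ∤ 381, so 4993 is unramified.
(381/4993) = 381^2496 mod 4993 = 4992, giving Legendre symbol -1.
(381/4993) = -1, so 4993 is inert.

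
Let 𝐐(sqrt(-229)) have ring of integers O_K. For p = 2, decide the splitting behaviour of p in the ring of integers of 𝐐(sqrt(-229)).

ramifies in O_K

d = -229 ≡ 3 (mod 4), so O_K = ℤ[√-229] and disc(K) = 4d = -916.
Ramification test: 2 | -916. The prime 2 ramifies in K.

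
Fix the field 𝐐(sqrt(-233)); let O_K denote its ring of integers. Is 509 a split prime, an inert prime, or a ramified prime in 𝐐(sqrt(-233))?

-233 mod 4 = 3, hence disc K = 4·(-233) = -932 and O_K = ℤ[√-233].
509 ∤ -932, so 509 is unramified.
(-233/509) = 276^254 mod 509 = 508, giving Legendre symbol -1.
Legendre symbol -1 ⇒ 509 is inert.

p is inert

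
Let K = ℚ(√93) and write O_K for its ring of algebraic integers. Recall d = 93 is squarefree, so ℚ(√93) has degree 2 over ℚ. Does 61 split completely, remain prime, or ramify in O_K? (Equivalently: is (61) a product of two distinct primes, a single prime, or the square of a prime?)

Since 93 ≡ 1 mod 4, the ring of integers is ℤ[(1+√93)/2] with discriminant 93.
disc(K) = 93 is not divisible by 61; 61 is unramified.
Euler's criterion: 93^30 mod 61 = 60. Thus (93|61) = -1.
d is a non-residue mod p, hence 61 remains inert in O_K.

61 remains inert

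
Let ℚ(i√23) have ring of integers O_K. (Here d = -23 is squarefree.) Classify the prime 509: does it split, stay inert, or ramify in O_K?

d = -23 ≡ 1 (mod 4), so O_K = ℤ[(1+√-23)/2] and disc(K) = d = -23.
509 ∤ -23, so 509 is unramified.
Euler's criterion: (-23)^254 mod 509 = 1. Thus (-23|509) = 1.
Legendre symbol 1 ⇒ 509 is split.

split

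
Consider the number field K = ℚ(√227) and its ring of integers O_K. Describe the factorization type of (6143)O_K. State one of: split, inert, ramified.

split — (6143) = 𝔭₁𝔭₂ with 𝔭₁ ≠ 𝔭₂

Since 227 ≢ 1 mod 4, the ring of integers is ℤ[√227] with discriminant 4·227 = 908.
disc(K) = 908 is not divisible by 6143; 6143 is unramified.
Compute (227/6143) via Euler: 227^((6143-1)/2) mod 6143 = 1, so (227/6143) = 1.
d is a quadratic residue mod p, hence 6143 splits in O_K.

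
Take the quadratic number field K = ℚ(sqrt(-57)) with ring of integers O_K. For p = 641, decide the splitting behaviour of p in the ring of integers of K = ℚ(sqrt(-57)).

split

Since -57 ≢ 1 mod 4, the ring of integers is ℤ[√-57] with discriminant 4·(-57) = -228.
Since gcd(641, -228) = 1 the prime 641 does not ramify.
Legendre symbol by Euler's criterion: (-57/641) ≡ (-57)^320 ≡ 1 (mod 641), i.e. (-57/641) = 1.
Legendre symbol 1 ⇒ 641 is split.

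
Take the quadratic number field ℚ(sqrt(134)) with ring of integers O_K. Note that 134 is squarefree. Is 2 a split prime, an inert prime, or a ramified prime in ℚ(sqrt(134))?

ramified — (2) = 𝔭²

134 mod 4 = 2, hence disc K = 4·134 = 536 and O_K = ℤ[√134].
disc(K) = 536 = 2·268, so p = 2 is ramified.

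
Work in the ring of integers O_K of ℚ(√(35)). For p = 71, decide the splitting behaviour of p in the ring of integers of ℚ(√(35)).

d = 35 ≡ 3 (mod 4), so O_K = ℤ[√35] and disc(K) = 4d = 140.
Since gcd(71, 140) = 1 the prime 71 does not ramify.
(35/71) = 35^35 mod 71 = 70, giving Legendre symbol -1.
d is a non-residue mod p, hence 71 remains inert in O_K.

71 remains inert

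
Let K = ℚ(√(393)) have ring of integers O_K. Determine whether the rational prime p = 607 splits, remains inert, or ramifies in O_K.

Since 393 ≡ 1 mod 4, the ring of integers is ℤ[(1+√393)/2] with discriminant 393.
607 ∤ 393, so 607 is unramified.
Compute (393/607) via Euler: 393^((607-1)/2) mod 607 = 606, so (393/607) = -1.
(393/607) = -1, so 607 is inert.

607 remains inert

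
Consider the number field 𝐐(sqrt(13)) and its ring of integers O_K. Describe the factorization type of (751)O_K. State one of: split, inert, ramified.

splits completely

13 mod 4 = 1, hence disc K = 13 and O_K = ℤ[(1+√13)/2].
751 ∤ 13, so 751 is unramified.
Euler's criterion: 13^375 mod 751 = 1. Thus (13|751) = 1.
d is a quadratic residue mod p, hence 751 splits in O_K.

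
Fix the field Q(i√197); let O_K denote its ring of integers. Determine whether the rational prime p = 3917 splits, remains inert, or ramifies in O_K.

p splits

Since -197 ≢ 1 mod 4, the ring of integers is ℤ[√-197] with discriminant 4·(-197) = -788.
disc(K) = -788 is not divisible by 3917; 3917 is unramified.
Euler's criterion: (-197)^1958 mod 3917 = 1. Thus (-197|3917) = 1.
Legendre symbol 1 ⇒ 3917 is split.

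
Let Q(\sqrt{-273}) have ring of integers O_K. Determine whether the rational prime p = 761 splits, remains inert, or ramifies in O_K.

d = -273 ≡ 3 (mod 4), so O_K = ℤ[√-273] and disc(K) = 4d = -1092.
Since gcd(761, -1092) = 1 the prime 761 does not ramify.
(-273/761) = 488^380 mod 761 = 760, giving Legendre symbol -1.
Legendre symbol -1 ⇒ 761 is inert.

inert — (761) stays prime in O_K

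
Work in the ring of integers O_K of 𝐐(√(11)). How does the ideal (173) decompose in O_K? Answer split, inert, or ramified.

d = 11 ≡ 3 (mod 4), so O_K = ℤ[√11] and disc(K) = 4d = 44.
Since gcd(173, 44) = 1 the prime 173 does not ramify.
Euler's criterion: 11^86 mod 173 = 172. Thus (11|173) = -1.
Legendre symbol -1 ⇒ 173 is inert.

remains prime (inert)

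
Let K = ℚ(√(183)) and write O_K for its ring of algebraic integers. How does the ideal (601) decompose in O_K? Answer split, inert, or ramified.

split

Since 183 ≢ 1 mod 4, the ring of integers is ℤ[√183] with discriminant 4·183 = 732.
Since gcd(601, 732) = 1 the prime 601 does not ramify.
Euler's criterion: 183^300 mod 601 = 1. Thus (183|601) = 1.
d is a quadratic residue mod p, hence 601 splits in O_K.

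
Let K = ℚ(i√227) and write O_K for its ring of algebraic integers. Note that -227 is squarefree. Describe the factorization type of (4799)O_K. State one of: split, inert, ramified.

d = -227 ≡ 1 (mod 4), so O_K = ℤ[(1+√-227)/2] and disc(K) = d = -227.
4799 ∤ -227, so 4799 is unramified.
Compute (-227/4799) via Euler: 4572^((4799-1)/2) mod 4799 = 4798, so (-227/4799) = -1.
(-227/4799) = -1, so 4799 is inert.

inert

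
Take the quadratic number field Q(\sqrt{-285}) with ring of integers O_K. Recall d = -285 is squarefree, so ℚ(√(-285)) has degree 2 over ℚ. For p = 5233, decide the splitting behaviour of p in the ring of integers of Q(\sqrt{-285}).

split

Since -285 ≢ 1 mod 4, the ring of integers is ℤ[√-285] with discriminant 4·(-285) = -1140.
Since gcd(5233, -1140) = 1 the prime 5233 does not ramify.
Euler's criterion: (-285)^2616 mod 5233 = 1. Thus (-285|5233) = 1.
Legendre symbol 1 ⇒ 5233 is split.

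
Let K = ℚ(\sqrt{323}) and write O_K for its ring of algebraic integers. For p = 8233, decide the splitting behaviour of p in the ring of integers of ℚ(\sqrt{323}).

d = 323 ≡ 3 (mod 4), so O_K = ℤ[√323] and disc(K) = 4d = 1292.
8233 ∤ 1292, so 8233 is unramified.
Legendre symbol by Euler's criterion: (323/8233) ≡ 323^4116 ≡ 8232 (mod 8233), i.e. (323/8233) = -1.
Legendre symbol -1 ⇒ 8233 is inert.

inert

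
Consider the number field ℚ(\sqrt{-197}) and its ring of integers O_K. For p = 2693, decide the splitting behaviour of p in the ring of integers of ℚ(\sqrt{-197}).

2693 splits in O_K

Since -197 ≢ 1 mod 4, the ring of integers is ℤ[√-197] with discriminant 4·(-197) = -788.
2693 ∤ -788, so 2693 is unramified.
(-197/2693) = 2496^1346 mod 2693 = 1, giving Legendre symbol 1.
(-197/2693) = 1, so 2693 splits.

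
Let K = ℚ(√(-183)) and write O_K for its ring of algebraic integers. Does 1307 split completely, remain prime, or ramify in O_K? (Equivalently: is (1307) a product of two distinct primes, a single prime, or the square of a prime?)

Since -183 ≡ 1 mod 4, the ring of integers is ℤ[(1+√-183)/2] with discriminant -183.
Since gcd(1307, -183) = 1 the prime 1307 does not ramify.
Legendre symbol by Euler's criterion: (-183/1307) ≡ (-183)^653 ≡ 1 (mod 1307), i.e. (-183/1307) = 1.
(-183/1307) = 1, so 1307 splits.

1307 splits in O_K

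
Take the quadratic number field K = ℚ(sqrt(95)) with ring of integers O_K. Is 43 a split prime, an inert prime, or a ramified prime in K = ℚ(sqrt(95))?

95 mod 4 = 3, hence disc K = 4·95 = 380 and O_K = ℤ[√95].
43 ∤ 380, so 43 is unramified.
Euler's criterion: 95^21 mod 43 = 1. Thus (95|43) = 1.
Legendre symbol 1 ⇒ 43 is split.

p splits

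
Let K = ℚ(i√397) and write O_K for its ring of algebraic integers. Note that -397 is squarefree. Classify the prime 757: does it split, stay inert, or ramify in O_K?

Since -397 ≢ 1 mod 4, the ring of integers is ℤ[√-397] with discriminant 4·(-397) = -1588.
Since gcd(757, -1588) = 1 the prime 757 does not ramify.
Legendre symbol by Euler's criterion: (-397/757) ≡ (-397)^378 ≡ 1 (mod 757), i.e. (-397/757) = 1.
Legendre symbol 1 ⇒ 757 is split.

split — (757) = 𝔭₁𝔭₂ with 𝔭₁ ≠ 𝔭₂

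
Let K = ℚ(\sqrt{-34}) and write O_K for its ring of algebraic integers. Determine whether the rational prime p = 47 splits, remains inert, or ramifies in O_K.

Since -34 ≢ 1 mod 4, the ring of integers is ℤ[√-34] with discriminant 4·(-34) = -136.
47 ∤ -136, so 47 is unramified.
(-34/47) = 13^23 mod 47 = 46, giving Legendre symbol -1.
d is a non-residue mod p, hence 47 remains inert in O_K.

inert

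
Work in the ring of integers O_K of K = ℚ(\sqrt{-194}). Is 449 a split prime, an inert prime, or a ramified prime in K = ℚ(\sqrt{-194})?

d = -194 ≡ 2 (mod 4), so O_K = ℤ[√-194] and disc(K) = 4d = -776.
Since gcd(449, -776) = 1 the prime 449 does not ramify.
Compute (-194/449) via Euler: 255^((449-1)/2) mod 449 = 1, so (-194/449) = 1.
d is a quadratic residue mod p, hence 449 splits in O_K.

449 splits in O_K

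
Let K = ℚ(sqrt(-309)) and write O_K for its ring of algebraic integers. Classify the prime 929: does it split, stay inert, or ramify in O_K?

Since -309 ≢ 1 mod 4, the ring of integers is ℤ[√-309] with discriminant 4·(-309) = -1236.
929 ∤ -1236, so 929 is unramified.
(-309/929) = 620^464 mod 929 = 928, giving Legendre symbol -1.
(-309/929) = -1, so 929 is inert.

929 remains inert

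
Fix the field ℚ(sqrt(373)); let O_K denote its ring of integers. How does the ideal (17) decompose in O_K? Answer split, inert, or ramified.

split

Since 373 ≡ 1 mod 4, the ring of integers is ℤ[(1+√373)/2] with discriminant 373.
disc(K) = 373 is not divisible by 17; 17 is unramified.
Compute (373/17) via Euler: 16^((17-1)/2) mod 17 = 1, so (373/17) = 1.
d is a quadratic residue mod p, hence 17 splits in O_K.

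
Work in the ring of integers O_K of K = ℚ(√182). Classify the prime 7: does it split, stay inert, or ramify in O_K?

ramifies in O_K

182 mod 4 = 2, hence disc K = 4·182 = 728 and O_K = ℤ[√182].
disc(K) = 728 = 7·104, so p = 7 is ramified.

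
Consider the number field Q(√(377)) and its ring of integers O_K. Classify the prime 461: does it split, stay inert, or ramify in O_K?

p splits

Since 377 ≡ 1 mod 4, the ring of integers is ℤ[(1+√377)/2] with discriminant 377.
Since gcd(461, 377) = 1 the prime 461 does not ramify.
Euler's criterion: 377^230 mod 461 = 1. Thus (377|461) = 1.
d is a quadratic residue mod p, hence 461 splits in O_K.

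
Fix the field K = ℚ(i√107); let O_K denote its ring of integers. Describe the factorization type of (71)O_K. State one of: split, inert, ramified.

-107 mod 4 = 1, hence disc K = -107 and O_K = ℤ[(1+√-107)/2].
disc(K) = -107 is not divisible by 71; 71 is unramified.
(-107/71) = 35^35 mod 71 = 70, giving Legendre symbol -1.
Legendre symbol -1 ⇒ 71 is inert.

inert — (71) stays prime in O_K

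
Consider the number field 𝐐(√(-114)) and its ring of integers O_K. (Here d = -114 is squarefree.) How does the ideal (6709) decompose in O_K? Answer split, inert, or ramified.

Since -114 ≢ 1 mod 4, the ring of integers is ℤ[√-114] with discriminant 4·(-114) = -456.
6709 ∤ -456, so 6709 is unramified.
Compute (-114/6709) via Euler: 6595^((6709-1)/2) mod 6709 = 1, so (-114/6709) = 1.
d is a quadratic residue mod p, hence 6709 splits in O_K.

split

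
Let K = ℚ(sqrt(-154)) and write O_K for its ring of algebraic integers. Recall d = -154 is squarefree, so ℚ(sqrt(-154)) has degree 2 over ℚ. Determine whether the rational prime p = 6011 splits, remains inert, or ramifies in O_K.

remains prime (inert)

d = -154 ≡ 2 (mod 4), so O_K = ℤ[√-154] and disc(K) = 4d = -616.
6011 ∤ -616, so 6011 is unramified.
(-154/6011) = 5857^3005 mod 6011 = 6010, giving Legendre symbol -1.
d is a non-residue mod p, hence 6011 remains inert in O_K.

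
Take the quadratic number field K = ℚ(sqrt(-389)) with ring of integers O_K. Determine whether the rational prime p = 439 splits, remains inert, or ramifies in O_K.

d = -389 ≡ 3 (mod 4), so O_K = ℤ[√-389] and disc(K) = 4d = -1556.
Since gcd(439, -1556) = 1 the prime 439 does not ramify.
(-389/439) = 50^219 mod 439 = 1, giving Legendre symbol 1.
Legendre symbol 1 ⇒ 439 is split.

439 splits in O_K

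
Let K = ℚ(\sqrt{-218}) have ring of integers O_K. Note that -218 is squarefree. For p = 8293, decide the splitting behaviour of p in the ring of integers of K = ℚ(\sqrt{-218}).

Since -218 ≢ 1 mod 4, the ring of integers is ℤ[√-218] with discriminant 4·(-218) = -872.
disc(K) = -872 is not divisible by 8293; 8293 is unramified.
Legendre symbol by Euler's criterion: (-218/8293) ≡ (-218)^4146 ≡ 8292 (mod 8293), i.e. (-218/8293) = -1.
(-218/8293) = -1, so 8293 is inert.

remains prime (inert)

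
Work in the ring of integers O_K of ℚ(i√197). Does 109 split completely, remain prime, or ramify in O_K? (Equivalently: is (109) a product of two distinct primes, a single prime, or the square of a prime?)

split — (109) = 𝔭₁𝔭₂ with 𝔭₁ ≠ 𝔭₂

d = -197 ≡ 3 (mod 4), so O_K = ℤ[√-197] and disc(K) = 4d = -788.
disc(K) = -788 is not divisible by 109; 109 is unramified.
Euler's criterion: (-197)^54 mod 109 = 1. Thus (-197|109) = 1.
d is a quadratic residue mod p, hence 109 splits in O_K.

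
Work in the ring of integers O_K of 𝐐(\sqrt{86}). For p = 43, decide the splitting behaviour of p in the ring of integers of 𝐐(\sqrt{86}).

86 mod 4 = 2, hence disc K = 4·86 = 344 and O_K = ℤ[√86].
Ramification test: 43 | 344. The prime 43 ramifies in K.

ramifies in O_K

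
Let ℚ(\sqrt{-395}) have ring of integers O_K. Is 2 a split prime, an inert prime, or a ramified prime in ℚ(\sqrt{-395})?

remains prime (inert)

Since -395 ≡ 1 mod 4, the ring of integers is ℤ[(1+√-395)/2] with discriminant -395.
disc(K) = -395 is not divisible by 2; 2 is unramified.
d ≡ 5 (mod 8); the supplementary law gives 2 inert.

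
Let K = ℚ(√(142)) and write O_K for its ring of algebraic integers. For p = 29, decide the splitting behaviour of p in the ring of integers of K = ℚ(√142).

remains prime (inert)

Since 142 ≢ 1 mod 4, the ring of integers is ℤ[√142] with discriminant 4·142 = 568.
29 ∤ 568, so 29 is unramified.
Legendre symbol by Euler's criterion: (142/29) ≡ 142^14 ≡ 28 (mod 29), i.e. (142/29) = -1.
d is a non-residue mod p, hence 29 remains inert in O_K.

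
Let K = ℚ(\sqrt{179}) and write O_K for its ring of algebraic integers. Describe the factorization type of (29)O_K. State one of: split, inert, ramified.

splits completely

Since 179 ≢ 1 mod 4, the ring of integers is ℤ[√179] with discriminant 4·179 = 716.
Since gcd(29, 716) = 1 the prime 29 does not ramify.
Compute (179/29) via Euler: 5^((29-1)/2) mod 29 = 1, so (179/29) = 1.
Legendre symbol 1 ⇒ 29 is split.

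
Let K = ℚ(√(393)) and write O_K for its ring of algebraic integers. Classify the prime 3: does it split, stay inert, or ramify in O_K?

d = 393 ≡ 1 (mod 4), so O_K = ℤ[(1+√393)/2] and disc(K) = d = 393.
3 divides disc(K) = 393, so 3 ramifies.

p ramifies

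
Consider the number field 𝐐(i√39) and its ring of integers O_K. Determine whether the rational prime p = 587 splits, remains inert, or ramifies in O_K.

Since -39 ≡ 1 mod 4, the ring of integers is ℤ[(1+√-39)/2] with discriminant -39.
Since gcd(587, -39) = 1 the prime 587 does not ramify.
Compute (-39/587) via Euler: 548^((587-1)/2) mod 587 = 1, so (-39/587) = 1.
Legendre symbol 1 ⇒ 587 is split.

split — (587) = 𝔭₁𝔭₂ with 𝔭₁ ≠ 𝔭₂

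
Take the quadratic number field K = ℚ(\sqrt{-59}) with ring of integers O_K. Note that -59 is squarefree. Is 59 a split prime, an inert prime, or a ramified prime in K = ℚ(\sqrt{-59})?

ramifies in O_K

Since -59 ≡ 1 mod 4, the ring of integers is ℤ[(1+√-59)/2] with discriminant -59.
59 divides disc(K) = -59, so 59 ramifies.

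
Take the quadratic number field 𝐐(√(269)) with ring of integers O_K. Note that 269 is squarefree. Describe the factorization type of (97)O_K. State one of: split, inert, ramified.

Since 269 ≡ 1 mod 4, the ring of integers is ℤ[(1+√269)/2] with discriminant 269.
97 ∤ 269, so 97 is unramified.
(269/97) = 75^48 mod 97 = 1, giving Legendre symbol 1.
Legendre symbol 1 ⇒ 97 is split.

split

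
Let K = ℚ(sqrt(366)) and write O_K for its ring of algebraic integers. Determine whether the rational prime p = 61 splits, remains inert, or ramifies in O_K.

366 mod 4 = 2, hence disc K = 4·366 = 1464 and O_K = ℤ[√366].
disc(K) = 1464 = 61·24, so p = 61 is ramified.

ramified — (61) = 𝔭²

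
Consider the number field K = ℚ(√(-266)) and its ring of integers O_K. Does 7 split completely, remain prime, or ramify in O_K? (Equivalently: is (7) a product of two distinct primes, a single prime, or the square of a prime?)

ramified — (7) = 𝔭²

d = -266 ≡ 2 (mod 4), so O_K = ℤ[√-266] and disc(K) = 4d = -1064.
Ramification test: 7 | -1064. The prime 7 ramifies in K.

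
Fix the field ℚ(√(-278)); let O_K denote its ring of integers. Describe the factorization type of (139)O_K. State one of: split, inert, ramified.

ramified — (139) = 𝔭²

Since -278 ≢ 1 mod 4, the ring of integers is ℤ[√-278] with discriminant 4·(-278) = -1112.
disc(K) = -1112 = 139·(-8), so p = 139 is ramified.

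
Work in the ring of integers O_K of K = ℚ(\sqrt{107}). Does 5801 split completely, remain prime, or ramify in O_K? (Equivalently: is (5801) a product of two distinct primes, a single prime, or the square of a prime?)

splits completely

d = 107 ≡ 3 (mod 4), so O_K = ℤ[√107] and disc(K) = 4d = 428.
disc(K) = 428 is not divisible by 5801; 5801 is unramified.
Compute (107/5801) via Euler: 107^((5801-1)/2) mod 5801 = 1, so (107/5801) = 1.
(107/5801) = 1, so 5801 splits.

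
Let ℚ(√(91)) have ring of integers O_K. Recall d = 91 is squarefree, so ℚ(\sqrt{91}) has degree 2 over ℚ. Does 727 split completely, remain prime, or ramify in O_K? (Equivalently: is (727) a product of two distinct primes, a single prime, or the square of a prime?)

p splits

Since 91 ≢ 1 mod 4, the ring of integers is ℤ[√91] with discriminant 4·91 = 364.
Since gcd(727, 364) = 1 the prime 727 does not ramify.
Legendre symbol by Euler's criterion: (91/727) ≡ 91^363 ≡ 1 (mod 727), i.e. (91/727) = 1.
Legendre symbol 1 ⇒ 727 is split.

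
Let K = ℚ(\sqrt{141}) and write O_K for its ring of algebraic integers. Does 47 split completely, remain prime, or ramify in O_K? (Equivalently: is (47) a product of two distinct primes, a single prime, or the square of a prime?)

d = 141 ≡ 1 (mod 4), so O_K = ℤ[(1+√141)/2] and disc(K) = d = 141.
47 divides disc(K) = 141, so 47 ramifies.

ramified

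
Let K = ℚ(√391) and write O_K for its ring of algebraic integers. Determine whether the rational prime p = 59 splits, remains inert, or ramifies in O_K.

Since 391 ≢ 1 mod 4, the ring of integers is ℤ[√391] with discriminant 4·391 = 1564.
59 ∤ 1564, so 59 is unramified.
Euler's criterion: 391^29 mod 59 = 58. Thus (391|59) = -1.
(391/59) = -1, so 59 is inert.

inert — (59) stays prime in O_K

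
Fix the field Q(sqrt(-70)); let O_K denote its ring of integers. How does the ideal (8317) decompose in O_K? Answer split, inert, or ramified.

Since -70 ≢ 1 mod 4, the ring of integers is ℤ[√-70] with discriminant 4·(-70) = -280.
disc(K) = -280 is not divisible by 8317; 8317 is unramified.
Euler's criterion: (-70)^4158 mod 8317 = 1. Thus (-70|8317) = 1.
d is a quadratic residue mod p, hence 8317 splits in O_K.

split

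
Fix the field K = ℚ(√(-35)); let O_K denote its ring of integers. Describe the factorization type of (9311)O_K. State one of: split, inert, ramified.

d = -35 ≡ 1 (mod 4), so O_K = ℤ[(1+√-35)/2] and disc(K) = d = -35.
9311 ∤ -35, so 9311 is unramified.
Euler's criterion: (-35)^4655 mod 9311 = 1. Thus (-35|9311) = 1.
(-35/9311) = 1, so 9311 splits.

split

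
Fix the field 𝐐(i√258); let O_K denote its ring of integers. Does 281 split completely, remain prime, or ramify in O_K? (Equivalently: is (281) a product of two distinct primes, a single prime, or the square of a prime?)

d = -258 ≡ 2 (mod 4), so O_K = ℤ[√-258] and disc(K) = 4d = -1032.
Since gcd(281, -1032) = 1 the prime 281 does not ramify.
(-258/281) = 23^140 mod 281 = 280, giving Legendre symbol -1.
(-258/281) = -1, so 281 is inert.

p is inert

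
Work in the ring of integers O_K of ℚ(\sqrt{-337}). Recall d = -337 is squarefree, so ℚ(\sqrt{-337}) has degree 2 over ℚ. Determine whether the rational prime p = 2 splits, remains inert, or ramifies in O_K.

2 is ramified

d = -337 ≡ 3 (mod 4), so O_K = ℤ[√-337] and disc(K) = 4d = -1348.
2 divides disc(K) = -1348, so 2 ramifies.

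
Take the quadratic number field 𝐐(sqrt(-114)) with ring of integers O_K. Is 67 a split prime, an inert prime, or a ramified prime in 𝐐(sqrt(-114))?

Since -114 ≢ 1 mod 4, the ring of integers is ℤ[√-114] with discriminant 4·(-114) = -456.
disc(K) = -456 is not divisible by 67; 67 is unramified.
Compute (-114/67) via Euler: 20^((67-1)/2) mod 67 = 66, so (-114/67) = -1.
(-114/67) = -1, so 67 is inert.

inert — (67) stays prime in O_K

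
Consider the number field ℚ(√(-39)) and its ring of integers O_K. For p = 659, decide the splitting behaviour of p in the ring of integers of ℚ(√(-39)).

-39 mod 4 = 1, hence disc K = -39 and O_K = ℤ[(1+√-39)/2].
Since gcd(659, -39) = 1 the prime 659 does not ramify.
Compute (-39/659) via Euler: 620^((659-1)/2) mod 659 = 658, so (-39/659) = -1.
(-39/659) = -1, so 659 is inert.

659 remains inert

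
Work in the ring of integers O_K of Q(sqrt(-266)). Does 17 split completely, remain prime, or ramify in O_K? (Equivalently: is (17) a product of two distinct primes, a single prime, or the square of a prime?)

inert — (17) stays prime in O_K

Since -266 ≢ 1 mod 4, the ring of integers is ℤ[√-266] with discriminant 4·(-266) = -1064.
disc(K) = -1064 is not divisible by 17; 17 is unramified.
(-266/17) = 6^8 mod 17 = 16, giving Legendre symbol -1.
d is a non-residue mod p, hence 17 remains inert in O_K.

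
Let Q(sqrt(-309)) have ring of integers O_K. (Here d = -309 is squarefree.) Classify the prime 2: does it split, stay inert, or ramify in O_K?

Since -309 ≢ 1 mod 4, the ring of integers is ℤ[√-309] with discriminant 4·(-309) = -1236.
Ramification test: 2 | -1236. The prime 2 ramifies in K.

ramified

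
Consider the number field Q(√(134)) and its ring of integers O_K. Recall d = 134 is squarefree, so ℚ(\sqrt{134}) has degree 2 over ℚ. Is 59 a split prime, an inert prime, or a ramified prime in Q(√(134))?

splits completely

d = 134 ≡ 2 (mod 4), so O_K = ℤ[√134] and disc(K) = 4d = 536.
Since gcd(59, 536) = 1 the prime 59 does not ramify.
Compute (134/59) via Euler: 16^((59-1)/2) mod 59 = 1, so (134/59) = 1.
Legendre symbol 1 ⇒ 59 is split.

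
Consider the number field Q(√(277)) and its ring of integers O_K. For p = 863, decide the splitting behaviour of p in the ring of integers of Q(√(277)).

d = 277 ≡ 1 (mod 4), so O_K = ℤ[(1+√277)/2] and disc(K) = d = 277.
863 ∤ 277, so 863 is unramified.
(277/863) = 277^431 mod 863 = 862, giving Legendre symbol -1.
d is a non-residue mod p, hence 863 remains inert in O_K.

inert — (863) stays prime in O_K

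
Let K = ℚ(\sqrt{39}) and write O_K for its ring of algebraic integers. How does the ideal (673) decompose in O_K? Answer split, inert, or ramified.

split — (673) = 𝔭₁𝔭₂ with 𝔭₁ ≠ 𝔭₂

39 mod 4 = 3, hence disc K = 4·39 = 156 and O_K = ℤ[√39].
disc(K) = 156 is not divisible by 673; 673 is unramified.
Legendre symbol by Euler's criterion: (39/673) ≡ 39^336 ≡ 1 (mod 673), i.e. (39/673) = 1.
(39/673) = 1, so 673 splits.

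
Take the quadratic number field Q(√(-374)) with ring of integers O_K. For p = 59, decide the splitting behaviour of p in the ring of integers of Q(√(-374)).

Since -374 ≢ 1 mod 4, the ring of integers is ℤ[√-374] with discriminant 4·(-374) = -1496.
disc(K) = -1496 is not divisible by 59; 59 is unramified.
(-374/59) = 39^29 mod 59 = 58, giving Legendre symbol -1.
Legendre symbol -1 ⇒ 59 is inert.

remains prime (inert)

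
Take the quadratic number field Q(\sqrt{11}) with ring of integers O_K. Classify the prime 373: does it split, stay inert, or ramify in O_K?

d = 11 ≡ 3 (mod 4), so O_K = ℤ[√11] and disc(K) = 4d = 44.
373 ∤ 44, so 373 is unramified.
Compute (11/373) via Euler: 11^((373-1)/2) mod 373 = 372, so (11/373) = -1.
Legendre symbol -1 ⇒ 373 is inert.

inert — (373) stays prime in O_K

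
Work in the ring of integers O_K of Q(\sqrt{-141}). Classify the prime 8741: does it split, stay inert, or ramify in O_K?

split — (8741) = 𝔭₁𝔭₂ with 𝔭₁ ≠ 𝔭₂

-141 mod 4 = 3, hence disc K = 4·(-141) = -564 and O_K = ℤ[√-141].
8741 ∤ -564, so 8741 is unramified.
Compute (-141/8741) via Euler: 8600^((8741-1)/2) mod 8741 = 1, so (-141/8741) = 1.
(-141/8741) = 1, so 8741 splits.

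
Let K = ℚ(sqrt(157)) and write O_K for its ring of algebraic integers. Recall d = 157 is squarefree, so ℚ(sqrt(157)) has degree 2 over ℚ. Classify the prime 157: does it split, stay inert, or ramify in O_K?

d = 157 ≡ 1 (mod 4), so O_K = ℤ[(1+√157)/2] and disc(K) = d = 157.
157 divides disc(K) = 157, so 157 ramifies.

ramified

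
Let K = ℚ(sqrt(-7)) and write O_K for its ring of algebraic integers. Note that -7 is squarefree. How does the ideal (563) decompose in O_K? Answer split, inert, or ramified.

-7 mod 4 = 1, hence disc K = -7 and O_K = ℤ[(1+√-7)/2].
Since gcd(563, -7) = 1 the prime 563 does not ramify.
(-7/563) = 556^281 mod 563 = 562, giving Legendre symbol -1.
d is a non-residue mod p, hence 563 remains inert in O_K.

p is inert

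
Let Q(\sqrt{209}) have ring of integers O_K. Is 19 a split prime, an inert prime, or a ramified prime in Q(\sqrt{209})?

d = 209 ≡ 1 (mod 4), so O_K = ℤ[(1+√209)/2] and disc(K) = d = 209.
Ramification test: 19 | 209. The prime 19 ramifies in K.

ramifies in O_K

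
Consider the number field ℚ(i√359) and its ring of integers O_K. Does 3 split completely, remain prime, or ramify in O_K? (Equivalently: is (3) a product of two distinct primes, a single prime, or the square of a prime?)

Since -359 ≡ 1 mod 4, the ring of integers is ℤ[(1+√-359)/2] with discriminant -359.
disc(K) = -359 is not divisible by 3; 3 is unramified.
Euler's criterion: (-359)^1 mod 3 = 1. Thus (-359|3) = 1.
Legendre symbol 1 ⇒ 3 is split.

splits completely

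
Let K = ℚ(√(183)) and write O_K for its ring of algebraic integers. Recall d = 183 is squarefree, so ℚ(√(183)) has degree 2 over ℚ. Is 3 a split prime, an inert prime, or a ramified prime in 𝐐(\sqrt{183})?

p ramifies

183 mod 4 = 3, hence disc K = 4·183 = 732 and O_K = ℤ[√183].
disc(K) = 732 = 3·244, so p = 3 is ramified.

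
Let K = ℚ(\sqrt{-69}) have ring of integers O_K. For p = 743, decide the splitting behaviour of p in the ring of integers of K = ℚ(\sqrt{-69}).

d = -69 ≡ 3 (mod 4), so O_K = ℤ[√-69] and disc(K) = 4d = -276.
Since gcd(743, -276) = 1 the prime 743 does not ramify.
Compute (-69/743) via Euler: 674^((743-1)/2) mod 743 = 742, so (-69/743) = -1.
(-69/743) = -1, so 743 is inert.

743 remains inert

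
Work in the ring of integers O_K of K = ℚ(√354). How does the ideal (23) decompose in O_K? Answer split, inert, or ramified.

354 mod 4 = 2, hence disc K = 4·354 = 1416 and O_K = ℤ[√354].
Since gcd(23, 1416) = 1 the prime 23 does not ramify.
(354/23) = 9^11 mod 23 = 1, giving Legendre symbol 1.
(354/23) = 1, so 23 splits.

23 splits in O_K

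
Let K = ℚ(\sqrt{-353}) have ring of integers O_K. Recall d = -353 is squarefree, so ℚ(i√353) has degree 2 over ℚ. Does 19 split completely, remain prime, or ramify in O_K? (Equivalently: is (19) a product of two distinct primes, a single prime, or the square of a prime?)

-353 mod 4 = 3, hence disc K = 4·(-353) = -1412 and O_K = ℤ[√-353].
Since gcd(19, -1412) = 1 the prime 19 does not ramify.
Compute (-353/19) via Euler: 8^((19-1)/2) mod 19 = 18, so (-353/19) = -1.
Legendre symbol -1 ⇒ 19 is inert.

19 remains inert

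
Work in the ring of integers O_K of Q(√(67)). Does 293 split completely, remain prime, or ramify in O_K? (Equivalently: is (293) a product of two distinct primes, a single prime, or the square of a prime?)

d = 67 ≡ 3 (mod 4), so O_K = ℤ[√67] and disc(K) = 4d = 268.
disc(K) = 268 is not divisible by 293; 293 is unramified.
Legendre symbol by Euler's criterion: (67/293) ≡ 67^146 ≡ 1 (mod 293), i.e. (67/293) = 1.
Legendre symbol 1 ⇒ 293 is split.

p splits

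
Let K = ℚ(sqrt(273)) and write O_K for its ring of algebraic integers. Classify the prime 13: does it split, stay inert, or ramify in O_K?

p ramifies

273 mod 4 = 1, hence disc K = 273 and O_K = ℤ[(1+√273)/2].
13 divides disc(K) = 273, so 13 ramifies.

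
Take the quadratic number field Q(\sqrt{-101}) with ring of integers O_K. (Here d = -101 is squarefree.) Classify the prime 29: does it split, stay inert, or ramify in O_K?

inert

-101 mod 4 = 3, hence disc K = 4·(-101) = -404 and O_K = ℤ[√-101].
disc(K) = -404 is not divisible by 29; 29 is unramified.
Legendre symbol by Euler's criterion: (-101/29) ≡ (-101)^14 ≡ 28 (mod 29), i.e. (-101/29) = -1.
Legendre symbol -1 ⇒ 29 is inert.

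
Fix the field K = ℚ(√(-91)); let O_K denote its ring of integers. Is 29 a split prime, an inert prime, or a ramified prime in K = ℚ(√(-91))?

d = -91 ≡ 1 (mod 4), so O_K = ℤ[(1+√-91)/2] and disc(K) = d = -91.
29 ∤ -91, so 29 is unramified.
(-91/29) = 25^14 mod 29 = 1, giving Legendre symbol 1.
(-91/29) = 1, so 29 splits.

p splits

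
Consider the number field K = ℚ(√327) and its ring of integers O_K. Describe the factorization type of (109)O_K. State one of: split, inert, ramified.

d = 327 ≡ 3 (mod 4), so O_K = ℤ[√327] and disc(K) = 4d = 1308.
disc(K) = 1308 = 109·12, so p = 109 is ramified.

109 is ramified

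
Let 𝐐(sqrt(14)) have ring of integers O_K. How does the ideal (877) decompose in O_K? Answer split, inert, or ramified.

remains prime (inert)

Since 14 ≢ 1 mod 4, the ring of integers is ℤ[√14] with discriminant 4·14 = 56.
disc(K) = 56 is not divisible by 877; 877 is unramified.
Euler's criterion: 14^438 mod 877 = 876. Thus (14|877) = -1.
Legendre symbol -1 ⇒ 877 is inert.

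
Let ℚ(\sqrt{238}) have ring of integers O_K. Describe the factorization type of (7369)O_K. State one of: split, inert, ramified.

7369 remains inert

Since 238 ≢ 1 mod 4, the ring of integers is ℤ[√238] with discriminant 4·238 = 952.
Since gcd(7369, 952) = 1 the prime 7369 does not ramify.
Compute (238/7369) via Euler: 238^((7369-1)/2) mod 7369 = 7368, so (238/7369) = -1.
Legendre symbol -1 ⇒ 7369 is inert.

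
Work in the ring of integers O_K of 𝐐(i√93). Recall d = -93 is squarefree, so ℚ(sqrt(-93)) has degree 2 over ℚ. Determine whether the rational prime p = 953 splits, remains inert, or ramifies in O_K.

split — (953) = 𝔭₁𝔭₂ with 𝔭₁ ≠ 𝔭₂

Since -93 ≢ 1 mod 4, the ring of integers is ℤ[√-93] with discriminant 4·(-93) = -372.
disc(K) = -372 is not divisible by 953; 953 is unramified.
Legendre symbol by Euler's criterion: (-93/953) ≡ (-93)^476 ≡ 1 (mod 953), i.e. (-93/953) = 1.
Legendre symbol 1 ⇒ 953 is split.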